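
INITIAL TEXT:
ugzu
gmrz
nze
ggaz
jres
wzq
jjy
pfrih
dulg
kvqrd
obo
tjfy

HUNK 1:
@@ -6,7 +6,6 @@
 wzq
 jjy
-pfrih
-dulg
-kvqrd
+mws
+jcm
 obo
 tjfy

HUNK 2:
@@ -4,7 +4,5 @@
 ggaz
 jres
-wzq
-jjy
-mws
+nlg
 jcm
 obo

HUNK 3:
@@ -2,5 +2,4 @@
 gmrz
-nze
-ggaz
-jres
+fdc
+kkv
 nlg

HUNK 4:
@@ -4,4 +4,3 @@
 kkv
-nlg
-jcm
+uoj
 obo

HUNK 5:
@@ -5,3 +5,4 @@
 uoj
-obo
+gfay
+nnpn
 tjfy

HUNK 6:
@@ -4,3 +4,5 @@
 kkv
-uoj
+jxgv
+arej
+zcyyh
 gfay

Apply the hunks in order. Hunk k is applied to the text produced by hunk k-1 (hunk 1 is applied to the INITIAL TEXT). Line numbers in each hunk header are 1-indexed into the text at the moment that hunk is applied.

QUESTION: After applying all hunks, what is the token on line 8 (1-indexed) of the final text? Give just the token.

Answer: gfay

Derivation:
Hunk 1: at line 6 remove [pfrih,dulg,kvqrd] add [mws,jcm] -> 11 lines: ugzu gmrz nze ggaz jres wzq jjy mws jcm obo tjfy
Hunk 2: at line 4 remove [wzq,jjy,mws] add [nlg] -> 9 lines: ugzu gmrz nze ggaz jres nlg jcm obo tjfy
Hunk 3: at line 2 remove [nze,ggaz,jres] add [fdc,kkv] -> 8 lines: ugzu gmrz fdc kkv nlg jcm obo tjfy
Hunk 4: at line 4 remove [nlg,jcm] add [uoj] -> 7 lines: ugzu gmrz fdc kkv uoj obo tjfy
Hunk 5: at line 5 remove [obo] add [gfay,nnpn] -> 8 lines: ugzu gmrz fdc kkv uoj gfay nnpn tjfy
Hunk 6: at line 4 remove [uoj] add [jxgv,arej,zcyyh] -> 10 lines: ugzu gmrz fdc kkv jxgv arej zcyyh gfay nnpn tjfy
Final line 8: gfay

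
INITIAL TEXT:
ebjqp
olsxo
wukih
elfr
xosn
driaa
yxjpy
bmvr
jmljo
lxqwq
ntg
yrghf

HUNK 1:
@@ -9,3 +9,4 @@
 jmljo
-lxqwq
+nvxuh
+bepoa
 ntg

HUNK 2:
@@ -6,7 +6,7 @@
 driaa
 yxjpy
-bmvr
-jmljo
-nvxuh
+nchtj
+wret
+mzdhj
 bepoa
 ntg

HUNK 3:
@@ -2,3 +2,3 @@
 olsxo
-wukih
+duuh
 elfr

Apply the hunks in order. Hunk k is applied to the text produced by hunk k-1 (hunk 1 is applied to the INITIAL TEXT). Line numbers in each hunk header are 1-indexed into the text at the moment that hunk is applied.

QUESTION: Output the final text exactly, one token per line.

Hunk 1: at line 9 remove [lxqwq] add [nvxuh,bepoa] -> 13 lines: ebjqp olsxo wukih elfr xosn driaa yxjpy bmvr jmljo nvxuh bepoa ntg yrghf
Hunk 2: at line 6 remove [bmvr,jmljo,nvxuh] add [nchtj,wret,mzdhj] -> 13 lines: ebjqp olsxo wukih elfr xosn driaa yxjpy nchtj wret mzdhj bepoa ntg yrghf
Hunk 3: at line 2 remove [wukih] add [duuh] -> 13 lines: ebjqp olsxo duuh elfr xosn driaa yxjpy nchtj wret mzdhj bepoa ntg yrghf

Answer: ebjqp
olsxo
duuh
elfr
xosn
driaa
yxjpy
nchtj
wret
mzdhj
bepoa
ntg
yrghf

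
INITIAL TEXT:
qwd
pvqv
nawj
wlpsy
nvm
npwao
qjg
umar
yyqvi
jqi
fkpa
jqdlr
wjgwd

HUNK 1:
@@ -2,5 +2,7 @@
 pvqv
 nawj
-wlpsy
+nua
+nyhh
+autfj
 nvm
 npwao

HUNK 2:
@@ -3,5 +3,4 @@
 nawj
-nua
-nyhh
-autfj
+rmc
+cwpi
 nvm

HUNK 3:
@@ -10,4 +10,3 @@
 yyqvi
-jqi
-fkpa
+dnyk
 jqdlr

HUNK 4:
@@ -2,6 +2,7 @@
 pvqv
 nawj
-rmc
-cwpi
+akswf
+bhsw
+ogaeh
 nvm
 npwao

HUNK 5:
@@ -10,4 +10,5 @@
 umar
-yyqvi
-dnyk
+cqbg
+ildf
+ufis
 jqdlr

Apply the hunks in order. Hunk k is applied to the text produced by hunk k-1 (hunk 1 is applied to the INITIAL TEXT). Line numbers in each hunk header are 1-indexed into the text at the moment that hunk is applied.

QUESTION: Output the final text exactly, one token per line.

Answer: qwd
pvqv
nawj
akswf
bhsw
ogaeh
nvm
npwao
qjg
umar
cqbg
ildf
ufis
jqdlr
wjgwd

Derivation:
Hunk 1: at line 2 remove [wlpsy] add [nua,nyhh,autfj] -> 15 lines: qwd pvqv nawj nua nyhh autfj nvm npwao qjg umar yyqvi jqi fkpa jqdlr wjgwd
Hunk 2: at line 3 remove [nua,nyhh,autfj] add [rmc,cwpi] -> 14 lines: qwd pvqv nawj rmc cwpi nvm npwao qjg umar yyqvi jqi fkpa jqdlr wjgwd
Hunk 3: at line 10 remove [jqi,fkpa] add [dnyk] -> 13 lines: qwd pvqv nawj rmc cwpi nvm npwao qjg umar yyqvi dnyk jqdlr wjgwd
Hunk 4: at line 2 remove [rmc,cwpi] add [akswf,bhsw,ogaeh] -> 14 lines: qwd pvqv nawj akswf bhsw ogaeh nvm npwao qjg umar yyqvi dnyk jqdlr wjgwd
Hunk 5: at line 10 remove [yyqvi,dnyk] add [cqbg,ildf,ufis] -> 15 lines: qwd pvqv nawj akswf bhsw ogaeh nvm npwao qjg umar cqbg ildf ufis jqdlr wjgwd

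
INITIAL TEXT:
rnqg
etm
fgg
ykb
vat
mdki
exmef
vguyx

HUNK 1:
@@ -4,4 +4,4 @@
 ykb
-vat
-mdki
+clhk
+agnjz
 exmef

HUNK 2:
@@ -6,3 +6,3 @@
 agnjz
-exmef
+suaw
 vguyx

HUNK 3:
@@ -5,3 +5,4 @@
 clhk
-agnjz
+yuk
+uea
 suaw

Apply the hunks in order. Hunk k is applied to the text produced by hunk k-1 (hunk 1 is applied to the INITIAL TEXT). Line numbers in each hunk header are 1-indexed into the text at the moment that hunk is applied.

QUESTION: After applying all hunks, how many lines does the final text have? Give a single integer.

Answer: 9

Derivation:
Hunk 1: at line 4 remove [vat,mdki] add [clhk,agnjz] -> 8 lines: rnqg etm fgg ykb clhk agnjz exmef vguyx
Hunk 2: at line 6 remove [exmef] add [suaw] -> 8 lines: rnqg etm fgg ykb clhk agnjz suaw vguyx
Hunk 3: at line 5 remove [agnjz] add [yuk,uea] -> 9 lines: rnqg etm fgg ykb clhk yuk uea suaw vguyx
Final line count: 9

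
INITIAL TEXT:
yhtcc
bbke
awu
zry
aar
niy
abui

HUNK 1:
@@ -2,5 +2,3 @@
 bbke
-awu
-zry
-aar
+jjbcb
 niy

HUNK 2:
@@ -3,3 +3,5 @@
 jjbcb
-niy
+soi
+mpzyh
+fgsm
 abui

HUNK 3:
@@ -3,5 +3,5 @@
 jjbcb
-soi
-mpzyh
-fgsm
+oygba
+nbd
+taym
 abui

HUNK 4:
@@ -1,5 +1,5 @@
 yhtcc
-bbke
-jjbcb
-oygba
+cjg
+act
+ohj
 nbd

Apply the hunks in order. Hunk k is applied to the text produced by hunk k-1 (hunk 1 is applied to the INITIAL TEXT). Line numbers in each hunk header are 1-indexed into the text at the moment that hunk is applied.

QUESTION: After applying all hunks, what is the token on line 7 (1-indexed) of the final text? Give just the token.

Hunk 1: at line 2 remove [awu,zry,aar] add [jjbcb] -> 5 lines: yhtcc bbke jjbcb niy abui
Hunk 2: at line 3 remove [niy] add [soi,mpzyh,fgsm] -> 7 lines: yhtcc bbke jjbcb soi mpzyh fgsm abui
Hunk 3: at line 3 remove [soi,mpzyh,fgsm] add [oygba,nbd,taym] -> 7 lines: yhtcc bbke jjbcb oygba nbd taym abui
Hunk 4: at line 1 remove [bbke,jjbcb,oygba] add [cjg,act,ohj] -> 7 lines: yhtcc cjg act ohj nbd taym abui
Final line 7: abui

Answer: abui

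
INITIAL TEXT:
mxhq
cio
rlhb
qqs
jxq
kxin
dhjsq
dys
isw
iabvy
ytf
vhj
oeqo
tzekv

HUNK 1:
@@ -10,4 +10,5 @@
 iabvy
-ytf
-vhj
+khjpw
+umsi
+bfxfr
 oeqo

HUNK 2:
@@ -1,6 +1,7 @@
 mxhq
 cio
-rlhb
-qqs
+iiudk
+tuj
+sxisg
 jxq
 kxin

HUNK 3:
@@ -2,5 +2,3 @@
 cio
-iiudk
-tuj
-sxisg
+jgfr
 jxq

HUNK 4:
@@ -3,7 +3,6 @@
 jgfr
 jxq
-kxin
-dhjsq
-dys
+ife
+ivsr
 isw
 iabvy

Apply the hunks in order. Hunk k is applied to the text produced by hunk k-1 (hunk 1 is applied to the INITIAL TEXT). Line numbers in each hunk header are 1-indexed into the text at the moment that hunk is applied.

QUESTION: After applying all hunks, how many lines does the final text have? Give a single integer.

Answer: 13

Derivation:
Hunk 1: at line 10 remove [ytf,vhj] add [khjpw,umsi,bfxfr] -> 15 lines: mxhq cio rlhb qqs jxq kxin dhjsq dys isw iabvy khjpw umsi bfxfr oeqo tzekv
Hunk 2: at line 1 remove [rlhb,qqs] add [iiudk,tuj,sxisg] -> 16 lines: mxhq cio iiudk tuj sxisg jxq kxin dhjsq dys isw iabvy khjpw umsi bfxfr oeqo tzekv
Hunk 3: at line 2 remove [iiudk,tuj,sxisg] add [jgfr] -> 14 lines: mxhq cio jgfr jxq kxin dhjsq dys isw iabvy khjpw umsi bfxfr oeqo tzekv
Hunk 4: at line 3 remove [kxin,dhjsq,dys] add [ife,ivsr] -> 13 lines: mxhq cio jgfr jxq ife ivsr isw iabvy khjpw umsi bfxfr oeqo tzekv
Final line count: 13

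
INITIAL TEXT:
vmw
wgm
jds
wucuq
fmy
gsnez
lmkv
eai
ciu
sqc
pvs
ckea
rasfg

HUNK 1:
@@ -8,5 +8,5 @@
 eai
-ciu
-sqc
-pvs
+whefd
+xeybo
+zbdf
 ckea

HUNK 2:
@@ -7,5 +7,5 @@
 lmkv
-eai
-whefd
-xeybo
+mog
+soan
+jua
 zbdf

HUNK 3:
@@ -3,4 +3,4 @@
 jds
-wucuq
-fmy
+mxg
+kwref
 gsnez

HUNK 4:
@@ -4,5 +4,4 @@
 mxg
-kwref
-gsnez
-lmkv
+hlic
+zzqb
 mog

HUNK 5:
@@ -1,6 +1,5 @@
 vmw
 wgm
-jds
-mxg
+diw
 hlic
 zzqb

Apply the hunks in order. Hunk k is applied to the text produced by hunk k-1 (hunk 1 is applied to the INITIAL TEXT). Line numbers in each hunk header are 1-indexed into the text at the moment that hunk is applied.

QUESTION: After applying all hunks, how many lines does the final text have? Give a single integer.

Answer: 11

Derivation:
Hunk 1: at line 8 remove [ciu,sqc,pvs] add [whefd,xeybo,zbdf] -> 13 lines: vmw wgm jds wucuq fmy gsnez lmkv eai whefd xeybo zbdf ckea rasfg
Hunk 2: at line 7 remove [eai,whefd,xeybo] add [mog,soan,jua] -> 13 lines: vmw wgm jds wucuq fmy gsnez lmkv mog soan jua zbdf ckea rasfg
Hunk 3: at line 3 remove [wucuq,fmy] add [mxg,kwref] -> 13 lines: vmw wgm jds mxg kwref gsnez lmkv mog soan jua zbdf ckea rasfg
Hunk 4: at line 4 remove [kwref,gsnez,lmkv] add [hlic,zzqb] -> 12 lines: vmw wgm jds mxg hlic zzqb mog soan jua zbdf ckea rasfg
Hunk 5: at line 1 remove [jds,mxg] add [diw] -> 11 lines: vmw wgm diw hlic zzqb mog soan jua zbdf ckea rasfg
Final line count: 11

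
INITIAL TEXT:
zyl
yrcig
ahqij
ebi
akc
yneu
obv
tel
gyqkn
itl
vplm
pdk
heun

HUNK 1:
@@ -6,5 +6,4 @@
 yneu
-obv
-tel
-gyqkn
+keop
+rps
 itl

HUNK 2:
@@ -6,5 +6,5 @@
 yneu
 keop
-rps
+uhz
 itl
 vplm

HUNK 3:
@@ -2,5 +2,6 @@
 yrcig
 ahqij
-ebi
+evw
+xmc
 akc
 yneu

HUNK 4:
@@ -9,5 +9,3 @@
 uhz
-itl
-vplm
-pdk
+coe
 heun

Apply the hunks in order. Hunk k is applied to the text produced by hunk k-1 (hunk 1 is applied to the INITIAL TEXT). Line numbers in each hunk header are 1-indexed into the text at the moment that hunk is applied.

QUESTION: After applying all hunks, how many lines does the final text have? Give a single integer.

Hunk 1: at line 6 remove [obv,tel,gyqkn] add [keop,rps] -> 12 lines: zyl yrcig ahqij ebi akc yneu keop rps itl vplm pdk heun
Hunk 2: at line 6 remove [rps] add [uhz] -> 12 lines: zyl yrcig ahqij ebi akc yneu keop uhz itl vplm pdk heun
Hunk 3: at line 2 remove [ebi] add [evw,xmc] -> 13 lines: zyl yrcig ahqij evw xmc akc yneu keop uhz itl vplm pdk heun
Hunk 4: at line 9 remove [itl,vplm,pdk] add [coe] -> 11 lines: zyl yrcig ahqij evw xmc akc yneu keop uhz coe heun
Final line count: 11

Answer: 11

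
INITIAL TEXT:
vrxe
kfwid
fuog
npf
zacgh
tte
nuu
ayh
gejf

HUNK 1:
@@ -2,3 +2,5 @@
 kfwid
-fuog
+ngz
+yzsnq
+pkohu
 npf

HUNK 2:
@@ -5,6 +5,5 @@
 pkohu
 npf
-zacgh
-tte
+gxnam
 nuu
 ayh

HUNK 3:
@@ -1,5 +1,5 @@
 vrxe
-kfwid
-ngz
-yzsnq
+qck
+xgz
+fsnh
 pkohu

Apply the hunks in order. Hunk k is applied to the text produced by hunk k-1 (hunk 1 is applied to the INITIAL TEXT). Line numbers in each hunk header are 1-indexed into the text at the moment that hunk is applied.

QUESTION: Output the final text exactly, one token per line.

Answer: vrxe
qck
xgz
fsnh
pkohu
npf
gxnam
nuu
ayh
gejf

Derivation:
Hunk 1: at line 2 remove [fuog] add [ngz,yzsnq,pkohu] -> 11 lines: vrxe kfwid ngz yzsnq pkohu npf zacgh tte nuu ayh gejf
Hunk 2: at line 5 remove [zacgh,tte] add [gxnam] -> 10 lines: vrxe kfwid ngz yzsnq pkohu npf gxnam nuu ayh gejf
Hunk 3: at line 1 remove [kfwid,ngz,yzsnq] add [qck,xgz,fsnh] -> 10 lines: vrxe qck xgz fsnh pkohu npf gxnam nuu ayh gejf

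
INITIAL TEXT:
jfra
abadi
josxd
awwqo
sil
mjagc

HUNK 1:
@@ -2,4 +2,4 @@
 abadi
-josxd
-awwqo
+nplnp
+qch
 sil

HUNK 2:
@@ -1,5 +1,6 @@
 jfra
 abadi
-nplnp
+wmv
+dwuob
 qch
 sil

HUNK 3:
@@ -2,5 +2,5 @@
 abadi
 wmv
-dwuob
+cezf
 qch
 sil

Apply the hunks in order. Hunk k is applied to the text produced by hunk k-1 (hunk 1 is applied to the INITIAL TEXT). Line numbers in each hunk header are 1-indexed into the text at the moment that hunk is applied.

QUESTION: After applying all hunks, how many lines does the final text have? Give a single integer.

Answer: 7

Derivation:
Hunk 1: at line 2 remove [josxd,awwqo] add [nplnp,qch] -> 6 lines: jfra abadi nplnp qch sil mjagc
Hunk 2: at line 1 remove [nplnp] add [wmv,dwuob] -> 7 lines: jfra abadi wmv dwuob qch sil mjagc
Hunk 3: at line 2 remove [dwuob] add [cezf] -> 7 lines: jfra abadi wmv cezf qch sil mjagc
Final line count: 7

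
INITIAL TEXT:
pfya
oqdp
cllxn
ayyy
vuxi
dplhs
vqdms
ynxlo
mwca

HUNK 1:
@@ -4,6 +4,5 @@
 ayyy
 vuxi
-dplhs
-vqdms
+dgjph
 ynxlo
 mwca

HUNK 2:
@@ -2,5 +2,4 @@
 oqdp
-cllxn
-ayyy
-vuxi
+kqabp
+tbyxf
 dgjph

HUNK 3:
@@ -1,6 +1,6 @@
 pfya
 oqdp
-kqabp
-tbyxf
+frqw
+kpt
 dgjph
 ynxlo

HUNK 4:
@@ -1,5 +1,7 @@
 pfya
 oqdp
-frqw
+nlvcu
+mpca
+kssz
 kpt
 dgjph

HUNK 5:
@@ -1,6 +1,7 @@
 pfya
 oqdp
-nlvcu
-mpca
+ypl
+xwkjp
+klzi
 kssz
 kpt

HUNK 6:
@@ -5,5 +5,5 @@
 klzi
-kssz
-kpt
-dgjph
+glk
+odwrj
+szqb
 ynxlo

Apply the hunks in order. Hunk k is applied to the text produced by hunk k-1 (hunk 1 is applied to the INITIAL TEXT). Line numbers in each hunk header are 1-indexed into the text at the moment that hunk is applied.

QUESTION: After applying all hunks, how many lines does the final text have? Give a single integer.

Hunk 1: at line 4 remove [dplhs,vqdms] add [dgjph] -> 8 lines: pfya oqdp cllxn ayyy vuxi dgjph ynxlo mwca
Hunk 2: at line 2 remove [cllxn,ayyy,vuxi] add [kqabp,tbyxf] -> 7 lines: pfya oqdp kqabp tbyxf dgjph ynxlo mwca
Hunk 3: at line 1 remove [kqabp,tbyxf] add [frqw,kpt] -> 7 lines: pfya oqdp frqw kpt dgjph ynxlo mwca
Hunk 4: at line 1 remove [frqw] add [nlvcu,mpca,kssz] -> 9 lines: pfya oqdp nlvcu mpca kssz kpt dgjph ynxlo mwca
Hunk 5: at line 1 remove [nlvcu,mpca] add [ypl,xwkjp,klzi] -> 10 lines: pfya oqdp ypl xwkjp klzi kssz kpt dgjph ynxlo mwca
Hunk 6: at line 5 remove [kssz,kpt,dgjph] add [glk,odwrj,szqb] -> 10 lines: pfya oqdp ypl xwkjp klzi glk odwrj szqb ynxlo mwca
Final line count: 10

Answer: 10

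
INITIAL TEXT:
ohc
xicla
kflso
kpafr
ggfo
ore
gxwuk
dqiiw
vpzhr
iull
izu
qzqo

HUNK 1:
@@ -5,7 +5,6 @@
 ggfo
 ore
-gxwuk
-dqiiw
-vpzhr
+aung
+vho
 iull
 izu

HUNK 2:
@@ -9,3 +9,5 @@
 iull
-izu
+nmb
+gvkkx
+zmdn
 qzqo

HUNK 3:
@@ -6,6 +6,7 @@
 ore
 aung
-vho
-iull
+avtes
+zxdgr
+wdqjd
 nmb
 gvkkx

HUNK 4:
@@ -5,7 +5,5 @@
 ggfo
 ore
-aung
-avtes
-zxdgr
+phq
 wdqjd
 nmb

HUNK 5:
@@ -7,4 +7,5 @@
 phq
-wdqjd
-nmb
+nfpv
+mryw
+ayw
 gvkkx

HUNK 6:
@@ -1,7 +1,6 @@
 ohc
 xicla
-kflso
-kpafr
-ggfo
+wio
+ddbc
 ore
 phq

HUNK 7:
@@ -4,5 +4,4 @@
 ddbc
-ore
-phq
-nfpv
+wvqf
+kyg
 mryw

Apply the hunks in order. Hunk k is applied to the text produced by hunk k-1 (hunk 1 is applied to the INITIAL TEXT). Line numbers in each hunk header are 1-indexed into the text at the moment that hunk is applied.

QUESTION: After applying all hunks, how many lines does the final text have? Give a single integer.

Hunk 1: at line 5 remove [gxwuk,dqiiw,vpzhr] add [aung,vho] -> 11 lines: ohc xicla kflso kpafr ggfo ore aung vho iull izu qzqo
Hunk 2: at line 9 remove [izu] add [nmb,gvkkx,zmdn] -> 13 lines: ohc xicla kflso kpafr ggfo ore aung vho iull nmb gvkkx zmdn qzqo
Hunk 3: at line 6 remove [vho,iull] add [avtes,zxdgr,wdqjd] -> 14 lines: ohc xicla kflso kpafr ggfo ore aung avtes zxdgr wdqjd nmb gvkkx zmdn qzqo
Hunk 4: at line 5 remove [aung,avtes,zxdgr] add [phq] -> 12 lines: ohc xicla kflso kpafr ggfo ore phq wdqjd nmb gvkkx zmdn qzqo
Hunk 5: at line 7 remove [wdqjd,nmb] add [nfpv,mryw,ayw] -> 13 lines: ohc xicla kflso kpafr ggfo ore phq nfpv mryw ayw gvkkx zmdn qzqo
Hunk 6: at line 1 remove [kflso,kpafr,ggfo] add [wio,ddbc] -> 12 lines: ohc xicla wio ddbc ore phq nfpv mryw ayw gvkkx zmdn qzqo
Hunk 7: at line 4 remove [ore,phq,nfpv] add [wvqf,kyg] -> 11 lines: ohc xicla wio ddbc wvqf kyg mryw ayw gvkkx zmdn qzqo
Final line count: 11

Answer: 11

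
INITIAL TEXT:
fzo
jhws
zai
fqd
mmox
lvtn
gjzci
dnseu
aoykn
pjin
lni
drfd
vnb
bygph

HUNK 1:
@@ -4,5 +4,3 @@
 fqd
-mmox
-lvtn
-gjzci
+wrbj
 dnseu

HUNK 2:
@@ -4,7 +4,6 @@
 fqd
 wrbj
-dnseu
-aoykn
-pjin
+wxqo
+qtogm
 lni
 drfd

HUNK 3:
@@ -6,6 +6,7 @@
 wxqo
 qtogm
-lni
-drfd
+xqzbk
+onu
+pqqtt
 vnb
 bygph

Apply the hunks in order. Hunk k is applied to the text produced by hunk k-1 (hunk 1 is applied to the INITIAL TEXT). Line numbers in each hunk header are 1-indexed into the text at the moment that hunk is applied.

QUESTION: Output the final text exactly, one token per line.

Answer: fzo
jhws
zai
fqd
wrbj
wxqo
qtogm
xqzbk
onu
pqqtt
vnb
bygph

Derivation:
Hunk 1: at line 4 remove [mmox,lvtn,gjzci] add [wrbj] -> 12 lines: fzo jhws zai fqd wrbj dnseu aoykn pjin lni drfd vnb bygph
Hunk 2: at line 4 remove [dnseu,aoykn,pjin] add [wxqo,qtogm] -> 11 lines: fzo jhws zai fqd wrbj wxqo qtogm lni drfd vnb bygph
Hunk 3: at line 6 remove [lni,drfd] add [xqzbk,onu,pqqtt] -> 12 lines: fzo jhws zai fqd wrbj wxqo qtogm xqzbk onu pqqtt vnb bygph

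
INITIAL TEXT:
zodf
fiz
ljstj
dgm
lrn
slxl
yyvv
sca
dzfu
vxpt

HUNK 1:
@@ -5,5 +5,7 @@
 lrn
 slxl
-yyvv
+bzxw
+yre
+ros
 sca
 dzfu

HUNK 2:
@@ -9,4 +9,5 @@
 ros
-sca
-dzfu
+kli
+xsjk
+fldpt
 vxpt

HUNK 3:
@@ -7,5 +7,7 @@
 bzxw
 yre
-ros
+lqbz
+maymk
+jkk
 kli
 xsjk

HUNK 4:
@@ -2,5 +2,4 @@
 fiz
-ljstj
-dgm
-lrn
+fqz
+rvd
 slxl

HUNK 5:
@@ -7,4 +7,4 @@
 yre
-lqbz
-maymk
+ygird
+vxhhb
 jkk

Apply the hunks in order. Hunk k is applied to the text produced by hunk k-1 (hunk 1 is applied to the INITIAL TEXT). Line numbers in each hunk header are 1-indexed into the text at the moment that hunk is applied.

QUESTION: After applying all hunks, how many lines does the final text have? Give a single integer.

Hunk 1: at line 5 remove [yyvv] add [bzxw,yre,ros] -> 12 lines: zodf fiz ljstj dgm lrn slxl bzxw yre ros sca dzfu vxpt
Hunk 2: at line 9 remove [sca,dzfu] add [kli,xsjk,fldpt] -> 13 lines: zodf fiz ljstj dgm lrn slxl bzxw yre ros kli xsjk fldpt vxpt
Hunk 3: at line 7 remove [ros] add [lqbz,maymk,jkk] -> 15 lines: zodf fiz ljstj dgm lrn slxl bzxw yre lqbz maymk jkk kli xsjk fldpt vxpt
Hunk 4: at line 2 remove [ljstj,dgm,lrn] add [fqz,rvd] -> 14 lines: zodf fiz fqz rvd slxl bzxw yre lqbz maymk jkk kli xsjk fldpt vxpt
Hunk 5: at line 7 remove [lqbz,maymk] add [ygird,vxhhb] -> 14 lines: zodf fiz fqz rvd slxl bzxw yre ygird vxhhb jkk kli xsjk fldpt vxpt
Final line count: 14

Answer: 14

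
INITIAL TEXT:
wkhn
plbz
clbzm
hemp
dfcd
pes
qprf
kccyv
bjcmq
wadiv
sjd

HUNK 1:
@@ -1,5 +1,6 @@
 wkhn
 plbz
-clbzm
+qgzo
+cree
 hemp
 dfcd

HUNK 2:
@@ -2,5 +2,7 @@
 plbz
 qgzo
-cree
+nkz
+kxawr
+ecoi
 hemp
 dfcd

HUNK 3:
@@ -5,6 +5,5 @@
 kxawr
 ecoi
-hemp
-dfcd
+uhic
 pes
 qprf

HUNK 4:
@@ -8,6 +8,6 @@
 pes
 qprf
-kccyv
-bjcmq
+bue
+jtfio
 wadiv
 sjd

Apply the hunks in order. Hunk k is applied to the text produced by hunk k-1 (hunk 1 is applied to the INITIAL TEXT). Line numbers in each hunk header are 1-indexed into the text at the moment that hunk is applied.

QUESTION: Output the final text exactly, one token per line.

Answer: wkhn
plbz
qgzo
nkz
kxawr
ecoi
uhic
pes
qprf
bue
jtfio
wadiv
sjd

Derivation:
Hunk 1: at line 1 remove [clbzm] add [qgzo,cree] -> 12 lines: wkhn plbz qgzo cree hemp dfcd pes qprf kccyv bjcmq wadiv sjd
Hunk 2: at line 2 remove [cree] add [nkz,kxawr,ecoi] -> 14 lines: wkhn plbz qgzo nkz kxawr ecoi hemp dfcd pes qprf kccyv bjcmq wadiv sjd
Hunk 3: at line 5 remove [hemp,dfcd] add [uhic] -> 13 lines: wkhn plbz qgzo nkz kxawr ecoi uhic pes qprf kccyv bjcmq wadiv sjd
Hunk 4: at line 8 remove [kccyv,bjcmq] add [bue,jtfio] -> 13 lines: wkhn plbz qgzo nkz kxawr ecoi uhic pes qprf bue jtfio wadiv sjd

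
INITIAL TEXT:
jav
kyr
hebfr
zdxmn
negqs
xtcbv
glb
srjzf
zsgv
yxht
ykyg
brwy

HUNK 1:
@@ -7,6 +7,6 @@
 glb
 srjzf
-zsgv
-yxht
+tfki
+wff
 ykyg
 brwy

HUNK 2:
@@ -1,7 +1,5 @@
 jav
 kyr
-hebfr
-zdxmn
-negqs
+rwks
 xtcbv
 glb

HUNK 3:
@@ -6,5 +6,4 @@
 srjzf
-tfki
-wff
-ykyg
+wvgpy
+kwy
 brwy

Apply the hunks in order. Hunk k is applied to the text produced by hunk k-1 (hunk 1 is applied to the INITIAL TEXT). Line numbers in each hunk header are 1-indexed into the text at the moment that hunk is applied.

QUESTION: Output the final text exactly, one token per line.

Answer: jav
kyr
rwks
xtcbv
glb
srjzf
wvgpy
kwy
brwy

Derivation:
Hunk 1: at line 7 remove [zsgv,yxht] add [tfki,wff] -> 12 lines: jav kyr hebfr zdxmn negqs xtcbv glb srjzf tfki wff ykyg brwy
Hunk 2: at line 1 remove [hebfr,zdxmn,negqs] add [rwks] -> 10 lines: jav kyr rwks xtcbv glb srjzf tfki wff ykyg brwy
Hunk 3: at line 6 remove [tfki,wff,ykyg] add [wvgpy,kwy] -> 9 lines: jav kyr rwks xtcbv glb srjzf wvgpy kwy brwy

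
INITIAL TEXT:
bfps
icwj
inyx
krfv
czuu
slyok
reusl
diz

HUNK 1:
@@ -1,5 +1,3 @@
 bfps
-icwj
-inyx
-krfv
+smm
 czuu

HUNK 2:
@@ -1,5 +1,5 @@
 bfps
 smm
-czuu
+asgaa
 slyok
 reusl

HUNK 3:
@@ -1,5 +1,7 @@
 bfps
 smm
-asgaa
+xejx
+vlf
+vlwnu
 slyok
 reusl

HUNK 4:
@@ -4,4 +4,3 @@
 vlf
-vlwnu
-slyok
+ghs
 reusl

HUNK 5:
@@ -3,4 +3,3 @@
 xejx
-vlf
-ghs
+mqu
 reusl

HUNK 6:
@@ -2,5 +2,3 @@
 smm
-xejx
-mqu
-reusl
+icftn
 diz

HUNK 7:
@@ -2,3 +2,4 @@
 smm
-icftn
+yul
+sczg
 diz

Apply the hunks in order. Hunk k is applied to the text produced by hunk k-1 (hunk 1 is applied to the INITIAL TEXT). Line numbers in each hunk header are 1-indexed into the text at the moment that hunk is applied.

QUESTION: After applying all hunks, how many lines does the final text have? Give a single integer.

Hunk 1: at line 1 remove [icwj,inyx,krfv] add [smm] -> 6 lines: bfps smm czuu slyok reusl diz
Hunk 2: at line 1 remove [czuu] add [asgaa] -> 6 lines: bfps smm asgaa slyok reusl diz
Hunk 3: at line 1 remove [asgaa] add [xejx,vlf,vlwnu] -> 8 lines: bfps smm xejx vlf vlwnu slyok reusl diz
Hunk 4: at line 4 remove [vlwnu,slyok] add [ghs] -> 7 lines: bfps smm xejx vlf ghs reusl diz
Hunk 5: at line 3 remove [vlf,ghs] add [mqu] -> 6 lines: bfps smm xejx mqu reusl diz
Hunk 6: at line 2 remove [xejx,mqu,reusl] add [icftn] -> 4 lines: bfps smm icftn diz
Hunk 7: at line 2 remove [icftn] add [yul,sczg] -> 5 lines: bfps smm yul sczg diz
Final line count: 5

Answer: 5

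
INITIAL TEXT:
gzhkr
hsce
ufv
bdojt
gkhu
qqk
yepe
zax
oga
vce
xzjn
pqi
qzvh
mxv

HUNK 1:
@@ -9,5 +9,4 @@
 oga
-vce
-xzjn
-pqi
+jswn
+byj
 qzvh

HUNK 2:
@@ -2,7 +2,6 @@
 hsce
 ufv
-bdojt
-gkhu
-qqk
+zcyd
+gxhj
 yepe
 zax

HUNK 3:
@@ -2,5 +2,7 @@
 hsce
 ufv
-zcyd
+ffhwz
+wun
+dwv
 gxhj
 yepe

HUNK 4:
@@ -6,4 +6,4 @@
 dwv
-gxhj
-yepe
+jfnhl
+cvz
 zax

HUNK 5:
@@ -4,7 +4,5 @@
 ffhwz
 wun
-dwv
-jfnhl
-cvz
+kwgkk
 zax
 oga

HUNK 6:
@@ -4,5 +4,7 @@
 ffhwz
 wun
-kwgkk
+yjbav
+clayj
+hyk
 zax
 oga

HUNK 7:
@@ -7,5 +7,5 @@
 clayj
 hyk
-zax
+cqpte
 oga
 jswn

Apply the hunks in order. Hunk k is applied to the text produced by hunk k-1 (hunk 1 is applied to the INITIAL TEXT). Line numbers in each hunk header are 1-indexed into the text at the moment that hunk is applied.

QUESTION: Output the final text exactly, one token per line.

Answer: gzhkr
hsce
ufv
ffhwz
wun
yjbav
clayj
hyk
cqpte
oga
jswn
byj
qzvh
mxv

Derivation:
Hunk 1: at line 9 remove [vce,xzjn,pqi] add [jswn,byj] -> 13 lines: gzhkr hsce ufv bdojt gkhu qqk yepe zax oga jswn byj qzvh mxv
Hunk 2: at line 2 remove [bdojt,gkhu,qqk] add [zcyd,gxhj] -> 12 lines: gzhkr hsce ufv zcyd gxhj yepe zax oga jswn byj qzvh mxv
Hunk 3: at line 2 remove [zcyd] add [ffhwz,wun,dwv] -> 14 lines: gzhkr hsce ufv ffhwz wun dwv gxhj yepe zax oga jswn byj qzvh mxv
Hunk 4: at line 6 remove [gxhj,yepe] add [jfnhl,cvz] -> 14 lines: gzhkr hsce ufv ffhwz wun dwv jfnhl cvz zax oga jswn byj qzvh mxv
Hunk 5: at line 4 remove [dwv,jfnhl,cvz] add [kwgkk] -> 12 lines: gzhkr hsce ufv ffhwz wun kwgkk zax oga jswn byj qzvh mxv
Hunk 6: at line 4 remove [kwgkk] add [yjbav,clayj,hyk] -> 14 lines: gzhkr hsce ufv ffhwz wun yjbav clayj hyk zax oga jswn byj qzvh mxv
Hunk 7: at line 7 remove [zax] add [cqpte] -> 14 lines: gzhkr hsce ufv ffhwz wun yjbav clayj hyk cqpte oga jswn byj qzvh mxv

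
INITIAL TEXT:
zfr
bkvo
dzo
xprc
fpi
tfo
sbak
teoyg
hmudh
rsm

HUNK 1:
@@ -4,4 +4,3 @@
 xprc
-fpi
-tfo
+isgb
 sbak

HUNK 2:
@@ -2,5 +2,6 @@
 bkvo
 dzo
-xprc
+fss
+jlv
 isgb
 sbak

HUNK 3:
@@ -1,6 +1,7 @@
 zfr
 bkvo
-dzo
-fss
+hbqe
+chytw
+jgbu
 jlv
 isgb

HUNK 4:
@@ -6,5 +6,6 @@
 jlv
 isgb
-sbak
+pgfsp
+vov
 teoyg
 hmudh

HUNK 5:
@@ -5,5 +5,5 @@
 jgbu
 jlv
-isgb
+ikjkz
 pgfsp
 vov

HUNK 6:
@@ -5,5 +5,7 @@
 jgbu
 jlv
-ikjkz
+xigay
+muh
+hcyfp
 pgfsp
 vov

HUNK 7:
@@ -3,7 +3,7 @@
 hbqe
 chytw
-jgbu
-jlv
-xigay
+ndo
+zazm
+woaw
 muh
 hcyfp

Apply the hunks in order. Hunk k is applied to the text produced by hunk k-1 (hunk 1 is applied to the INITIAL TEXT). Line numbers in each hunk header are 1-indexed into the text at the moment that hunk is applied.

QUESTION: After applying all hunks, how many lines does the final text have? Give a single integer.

Answer: 14

Derivation:
Hunk 1: at line 4 remove [fpi,tfo] add [isgb] -> 9 lines: zfr bkvo dzo xprc isgb sbak teoyg hmudh rsm
Hunk 2: at line 2 remove [xprc] add [fss,jlv] -> 10 lines: zfr bkvo dzo fss jlv isgb sbak teoyg hmudh rsm
Hunk 3: at line 1 remove [dzo,fss] add [hbqe,chytw,jgbu] -> 11 lines: zfr bkvo hbqe chytw jgbu jlv isgb sbak teoyg hmudh rsm
Hunk 4: at line 6 remove [sbak] add [pgfsp,vov] -> 12 lines: zfr bkvo hbqe chytw jgbu jlv isgb pgfsp vov teoyg hmudh rsm
Hunk 5: at line 5 remove [isgb] add [ikjkz] -> 12 lines: zfr bkvo hbqe chytw jgbu jlv ikjkz pgfsp vov teoyg hmudh rsm
Hunk 6: at line 5 remove [ikjkz] add [xigay,muh,hcyfp] -> 14 lines: zfr bkvo hbqe chytw jgbu jlv xigay muh hcyfp pgfsp vov teoyg hmudh rsm
Hunk 7: at line 3 remove [jgbu,jlv,xigay] add [ndo,zazm,woaw] -> 14 lines: zfr bkvo hbqe chytw ndo zazm woaw muh hcyfp pgfsp vov teoyg hmudh rsm
Final line count: 14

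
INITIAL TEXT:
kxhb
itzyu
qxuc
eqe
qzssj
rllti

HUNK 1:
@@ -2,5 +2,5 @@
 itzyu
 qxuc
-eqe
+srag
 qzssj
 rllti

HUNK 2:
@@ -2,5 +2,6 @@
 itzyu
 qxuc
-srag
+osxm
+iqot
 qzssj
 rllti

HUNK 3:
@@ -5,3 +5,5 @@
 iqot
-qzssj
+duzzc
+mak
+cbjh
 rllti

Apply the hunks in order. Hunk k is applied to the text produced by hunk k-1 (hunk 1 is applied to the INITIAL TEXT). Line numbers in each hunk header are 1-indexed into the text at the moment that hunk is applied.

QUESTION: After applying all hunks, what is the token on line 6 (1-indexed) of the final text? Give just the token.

Answer: duzzc

Derivation:
Hunk 1: at line 2 remove [eqe] add [srag] -> 6 lines: kxhb itzyu qxuc srag qzssj rllti
Hunk 2: at line 2 remove [srag] add [osxm,iqot] -> 7 lines: kxhb itzyu qxuc osxm iqot qzssj rllti
Hunk 3: at line 5 remove [qzssj] add [duzzc,mak,cbjh] -> 9 lines: kxhb itzyu qxuc osxm iqot duzzc mak cbjh rllti
Final line 6: duzzc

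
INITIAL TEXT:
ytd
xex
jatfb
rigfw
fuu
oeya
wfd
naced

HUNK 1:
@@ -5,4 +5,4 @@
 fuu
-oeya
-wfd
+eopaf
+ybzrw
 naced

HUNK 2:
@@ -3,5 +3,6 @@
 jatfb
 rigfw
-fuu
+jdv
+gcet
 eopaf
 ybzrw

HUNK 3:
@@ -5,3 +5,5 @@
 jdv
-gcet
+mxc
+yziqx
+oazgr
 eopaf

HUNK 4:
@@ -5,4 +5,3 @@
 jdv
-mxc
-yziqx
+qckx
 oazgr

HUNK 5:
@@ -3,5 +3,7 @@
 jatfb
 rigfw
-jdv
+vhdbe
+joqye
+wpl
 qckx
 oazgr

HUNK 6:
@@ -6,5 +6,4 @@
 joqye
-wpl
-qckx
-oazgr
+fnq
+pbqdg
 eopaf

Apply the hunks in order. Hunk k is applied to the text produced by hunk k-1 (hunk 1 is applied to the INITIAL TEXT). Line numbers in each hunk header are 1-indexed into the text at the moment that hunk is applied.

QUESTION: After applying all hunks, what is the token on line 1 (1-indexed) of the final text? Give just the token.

Answer: ytd

Derivation:
Hunk 1: at line 5 remove [oeya,wfd] add [eopaf,ybzrw] -> 8 lines: ytd xex jatfb rigfw fuu eopaf ybzrw naced
Hunk 2: at line 3 remove [fuu] add [jdv,gcet] -> 9 lines: ytd xex jatfb rigfw jdv gcet eopaf ybzrw naced
Hunk 3: at line 5 remove [gcet] add [mxc,yziqx,oazgr] -> 11 lines: ytd xex jatfb rigfw jdv mxc yziqx oazgr eopaf ybzrw naced
Hunk 4: at line 5 remove [mxc,yziqx] add [qckx] -> 10 lines: ytd xex jatfb rigfw jdv qckx oazgr eopaf ybzrw naced
Hunk 5: at line 3 remove [jdv] add [vhdbe,joqye,wpl] -> 12 lines: ytd xex jatfb rigfw vhdbe joqye wpl qckx oazgr eopaf ybzrw naced
Hunk 6: at line 6 remove [wpl,qckx,oazgr] add [fnq,pbqdg] -> 11 lines: ytd xex jatfb rigfw vhdbe joqye fnq pbqdg eopaf ybzrw naced
Final line 1: ytd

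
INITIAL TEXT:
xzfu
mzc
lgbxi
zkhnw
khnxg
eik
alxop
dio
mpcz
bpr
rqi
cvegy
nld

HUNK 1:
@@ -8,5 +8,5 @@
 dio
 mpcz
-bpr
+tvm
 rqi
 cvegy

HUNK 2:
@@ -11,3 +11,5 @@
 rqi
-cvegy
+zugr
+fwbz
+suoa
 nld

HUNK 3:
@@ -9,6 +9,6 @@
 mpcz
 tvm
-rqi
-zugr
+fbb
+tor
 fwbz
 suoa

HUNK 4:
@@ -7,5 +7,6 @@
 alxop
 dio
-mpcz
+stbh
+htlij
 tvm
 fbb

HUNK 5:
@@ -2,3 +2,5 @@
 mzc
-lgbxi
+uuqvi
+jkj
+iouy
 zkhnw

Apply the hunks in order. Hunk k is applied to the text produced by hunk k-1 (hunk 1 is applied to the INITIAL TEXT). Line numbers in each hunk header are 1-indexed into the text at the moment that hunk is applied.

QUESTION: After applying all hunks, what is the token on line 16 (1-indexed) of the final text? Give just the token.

Answer: fwbz

Derivation:
Hunk 1: at line 8 remove [bpr] add [tvm] -> 13 lines: xzfu mzc lgbxi zkhnw khnxg eik alxop dio mpcz tvm rqi cvegy nld
Hunk 2: at line 11 remove [cvegy] add [zugr,fwbz,suoa] -> 15 lines: xzfu mzc lgbxi zkhnw khnxg eik alxop dio mpcz tvm rqi zugr fwbz suoa nld
Hunk 3: at line 9 remove [rqi,zugr] add [fbb,tor] -> 15 lines: xzfu mzc lgbxi zkhnw khnxg eik alxop dio mpcz tvm fbb tor fwbz suoa nld
Hunk 4: at line 7 remove [mpcz] add [stbh,htlij] -> 16 lines: xzfu mzc lgbxi zkhnw khnxg eik alxop dio stbh htlij tvm fbb tor fwbz suoa nld
Hunk 5: at line 2 remove [lgbxi] add [uuqvi,jkj,iouy] -> 18 lines: xzfu mzc uuqvi jkj iouy zkhnw khnxg eik alxop dio stbh htlij tvm fbb tor fwbz suoa nld
Final line 16: fwbz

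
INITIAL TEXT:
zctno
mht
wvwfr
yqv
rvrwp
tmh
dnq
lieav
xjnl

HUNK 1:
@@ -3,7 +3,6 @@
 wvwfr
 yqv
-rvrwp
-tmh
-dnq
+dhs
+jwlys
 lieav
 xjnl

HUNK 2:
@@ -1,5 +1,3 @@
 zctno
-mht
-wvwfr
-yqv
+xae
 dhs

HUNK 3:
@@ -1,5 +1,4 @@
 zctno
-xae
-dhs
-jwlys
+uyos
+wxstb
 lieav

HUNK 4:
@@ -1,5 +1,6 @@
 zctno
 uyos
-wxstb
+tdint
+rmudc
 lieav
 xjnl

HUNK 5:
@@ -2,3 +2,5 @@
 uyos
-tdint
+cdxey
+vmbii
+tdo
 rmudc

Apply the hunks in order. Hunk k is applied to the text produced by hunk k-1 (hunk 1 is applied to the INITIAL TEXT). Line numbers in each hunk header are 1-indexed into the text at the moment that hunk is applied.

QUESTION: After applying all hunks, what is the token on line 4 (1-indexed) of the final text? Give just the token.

Answer: vmbii

Derivation:
Hunk 1: at line 3 remove [rvrwp,tmh,dnq] add [dhs,jwlys] -> 8 lines: zctno mht wvwfr yqv dhs jwlys lieav xjnl
Hunk 2: at line 1 remove [mht,wvwfr,yqv] add [xae] -> 6 lines: zctno xae dhs jwlys lieav xjnl
Hunk 3: at line 1 remove [xae,dhs,jwlys] add [uyos,wxstb] -> 5 lines: zctno uyos wxstb lieav xjnl
Hunk 4: at line 1 remove [wxstb] add [tdint,rmudc] -> 6 lines: zctno uyos tdint rmudc lieav xjnl
Hunk 5: at line 2 remove [tdint] add [cdxey,vmbii,tdo] -> 8 lines: zctno uyos cdxey vmbii tdo rmudc lieav xjnl
Final line 4: vmbii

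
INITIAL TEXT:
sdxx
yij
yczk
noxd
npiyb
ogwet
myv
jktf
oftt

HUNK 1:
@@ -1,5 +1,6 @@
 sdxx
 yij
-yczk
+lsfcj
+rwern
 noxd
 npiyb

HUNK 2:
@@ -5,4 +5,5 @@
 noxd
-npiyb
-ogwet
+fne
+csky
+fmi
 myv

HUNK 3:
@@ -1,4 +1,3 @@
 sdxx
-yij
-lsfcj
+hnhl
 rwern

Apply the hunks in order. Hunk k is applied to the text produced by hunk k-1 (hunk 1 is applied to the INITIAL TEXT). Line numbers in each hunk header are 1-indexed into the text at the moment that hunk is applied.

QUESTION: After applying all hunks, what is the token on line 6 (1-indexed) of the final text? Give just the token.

Answer: csky

Derivation:
Hunk 1: at line 1 remove [yczk] add [lsfcj,rwern] -> 10 lines: sdxx yij lsfcj rwern noxd npiyb ogwet myv jktf oftt
Hunk 2: at line 5 remove [npiyb,ogwet] add [fne,csky,fmi] -> 11 lines: sdxx yij lsfcj rwern noxd fne csky fmi myv jktf oftt
Hunk 3: at line 1 remove [yij,lsfcj] add [hnhl] -> 10 lines: sdxx hnhl rwern noxd fne csky fmi myv jktf oftt
Final line 6: csky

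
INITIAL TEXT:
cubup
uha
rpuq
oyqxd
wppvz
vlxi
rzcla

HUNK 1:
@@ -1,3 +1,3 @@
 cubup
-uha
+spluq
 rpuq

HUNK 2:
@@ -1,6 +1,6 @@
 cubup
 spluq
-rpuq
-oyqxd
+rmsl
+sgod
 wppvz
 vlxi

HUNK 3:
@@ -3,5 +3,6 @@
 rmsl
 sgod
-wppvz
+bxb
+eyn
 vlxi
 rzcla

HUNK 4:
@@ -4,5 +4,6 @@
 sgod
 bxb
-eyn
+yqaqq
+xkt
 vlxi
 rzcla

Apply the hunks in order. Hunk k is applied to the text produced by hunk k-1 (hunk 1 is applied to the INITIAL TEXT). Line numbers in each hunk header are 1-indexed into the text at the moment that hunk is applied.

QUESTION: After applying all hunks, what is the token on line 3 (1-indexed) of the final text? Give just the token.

Answer: rmsl

Derivation:
Hunk 1: at line 1 remove [uha] add [spluq] -> 7 lines: cubup spluq rpuq oyqxd wppvz vlxi rzcla
Hunk 2: at line 1 remove [rpuq,oyqxd] add [rmsl,sgod] -> 7 lines: cubup spluq rmsl sgod wppvz vlxi rzcla
Hunk 3: at line 3 remove [wppvz] add [bxb,eyn] -> 8 lines: cubup spluq rmsl sgod bxb eyn vlxi rzcla
Hunk 4: at line 4 remove [eyn] add [yqaqq,xkt] -> 9 lines: cubup spluq rmsl sgod bxb yqaqq xkt vlxi rzcla
Final line 3: rmsl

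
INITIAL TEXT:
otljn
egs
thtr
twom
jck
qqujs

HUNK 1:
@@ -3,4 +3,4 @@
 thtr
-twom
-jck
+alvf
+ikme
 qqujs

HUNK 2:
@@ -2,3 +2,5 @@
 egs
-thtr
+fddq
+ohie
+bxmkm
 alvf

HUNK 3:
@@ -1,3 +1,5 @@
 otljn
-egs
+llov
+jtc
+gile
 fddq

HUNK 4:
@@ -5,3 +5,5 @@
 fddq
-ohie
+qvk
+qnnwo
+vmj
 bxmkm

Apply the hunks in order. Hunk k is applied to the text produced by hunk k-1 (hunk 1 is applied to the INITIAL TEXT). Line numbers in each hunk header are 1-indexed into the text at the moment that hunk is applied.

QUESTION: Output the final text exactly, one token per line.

Answer: otljn
llov
jtc
gile
fddq
qvk
qnnwo
vmj
bxmkm
alvf
ikme
qqujs

Derivation:
Hunk 1: at line 3 remove [twom,jck] add [alvf,ikme] -> 6 lines: otljn egs thtr alvf ikme qqujs
Hunk 2: at line 2 remove [thtr] add [fddq,ohie,bxmkm] -> 8 lines: otljn egs fddq ohie bxmkm alvf ikme qqujs
Hunk 3: at line 1 remove [egs] add [llov,jtc,gile] -> 10 lines: otljn llov jtc gile fddq ohie bxmkm alvf ikme qqujs
Hunk 4: at line 5 remove [ohie] add [qvk,qnnwo,vmj] -> 12 lines: otljn llov jtc gile fddq qvk qnnwo vmj bxmkm alvf ikme qqujs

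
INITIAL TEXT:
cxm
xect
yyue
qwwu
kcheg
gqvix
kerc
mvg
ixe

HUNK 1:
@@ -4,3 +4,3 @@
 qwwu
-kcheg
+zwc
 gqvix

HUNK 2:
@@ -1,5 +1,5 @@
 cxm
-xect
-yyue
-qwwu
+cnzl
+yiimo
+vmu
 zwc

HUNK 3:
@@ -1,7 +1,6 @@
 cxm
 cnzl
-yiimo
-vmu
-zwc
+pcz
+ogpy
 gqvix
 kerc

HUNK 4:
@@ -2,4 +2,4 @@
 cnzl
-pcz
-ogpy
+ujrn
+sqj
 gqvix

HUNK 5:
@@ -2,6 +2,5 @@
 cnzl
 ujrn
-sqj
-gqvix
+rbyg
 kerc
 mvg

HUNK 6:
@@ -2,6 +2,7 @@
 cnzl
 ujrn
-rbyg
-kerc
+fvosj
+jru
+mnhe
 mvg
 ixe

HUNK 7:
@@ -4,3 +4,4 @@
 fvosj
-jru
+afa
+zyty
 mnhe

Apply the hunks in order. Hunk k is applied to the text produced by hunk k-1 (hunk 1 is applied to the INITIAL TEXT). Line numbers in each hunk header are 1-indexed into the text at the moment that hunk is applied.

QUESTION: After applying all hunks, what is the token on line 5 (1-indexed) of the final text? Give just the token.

Answer: afa

Derivation:
Hunk 1: at line 4 remove [kcheg] add [zwc] -> 9 lines: cxm xect yyue qwwu zwc gqvix kerc mvg ixe
Hunk 2: at line 1 remove [xect,yyue,qwwu] add [cnzl,yiimo,vmu] -> 9 lines: cxm cnzl yiimo vmu zwc gqvix kerc mvg ixe
Hunk 3: at line 1 remove [yiimo,vmu,zwc] add [pcz,ogpy] -> 8 lines: cxm cnzl pcz ogpy gqvix kerc mvg ixe
Hunk 4: at line 2 remove [pcz,ogpy] add [ujrn,sqj] -> 8 lines: cxm cnzl ujrn sqj gqvix kerc mvg ixe
Hunk 5: at line 2 remove [sqj,gqvix] add [rbyg] -> 7 lines: cxm cnzl ujrn rbyg kerc mvg ixe
Hunk 6: at line 2 remove [rbyg,kerc] add [fvosj,jru,mnhe] -> 8 lines: cxm cnzl ujrn fvosj jru mnhe mvg ixe
Hunk 7: at line 4 remove [jru] add [afa,zyty] -> 9 lines: cxm cnzl ujrn fvosj afa zyty mnhe mvg ixe
Final line 5: afa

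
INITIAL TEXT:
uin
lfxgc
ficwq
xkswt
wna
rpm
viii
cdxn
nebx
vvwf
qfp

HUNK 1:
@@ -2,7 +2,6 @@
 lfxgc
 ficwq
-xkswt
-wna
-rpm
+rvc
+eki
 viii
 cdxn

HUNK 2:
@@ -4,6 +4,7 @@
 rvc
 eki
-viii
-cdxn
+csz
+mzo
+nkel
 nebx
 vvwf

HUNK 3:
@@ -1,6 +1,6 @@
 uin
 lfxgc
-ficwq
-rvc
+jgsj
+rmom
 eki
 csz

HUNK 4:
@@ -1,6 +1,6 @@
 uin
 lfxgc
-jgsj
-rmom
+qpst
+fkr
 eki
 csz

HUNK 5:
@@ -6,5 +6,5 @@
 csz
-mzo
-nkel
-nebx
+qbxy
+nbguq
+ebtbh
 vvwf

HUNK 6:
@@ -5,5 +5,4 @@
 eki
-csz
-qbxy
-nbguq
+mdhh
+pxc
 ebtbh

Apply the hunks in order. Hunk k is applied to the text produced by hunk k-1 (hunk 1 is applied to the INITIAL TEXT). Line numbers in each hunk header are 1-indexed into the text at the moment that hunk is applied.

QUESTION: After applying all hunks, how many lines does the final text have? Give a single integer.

Answer: 10

Derivation:
Hunk 1: at line 2 remove [xkswt,wna,rpm] add [rvc,eki] -> 10 lines: uin lfxgc ficwq rvc eki viii cdxn nebx vvwf qfp
Hunk 2: at line 4 remove [viii,cdxn] add [csz,mzo,nkel] -> 11 lines: uin lfxgc ficwq rvc eki csz mzo nkel nebx vvwf qfp
Hunk 3: at line 1 remove [ficwq,rvc] add [jgsj,rmom] -> 11 lines: uin lfxgc jgsj rmom eki csz mzo nkel nebx vvwf qfp
Hunk 4: at line 1 remove [jgsj,rmom] add [qpst,fkr] -> 11 lines: uin lfxgc qpst fkr eki csz mzo nkel nebx vvwf qfp
Hunk 5: at line 6 remove [mzo,nkel,nebx] add [qbxy,nbguq,ebtbh] -> 11 lines: uin lfxgc qpst fkr eki csz qbxy nbguq ebtbh vvwf qfp
Hunk 6: at line 5 remove [csz,qbxy,nbguq] add [mdhh,pxc] -> 10 lines: uin lfxgc qpst fkr eki mdhh pxc ebtbh vvwf qfp
Final line count: 10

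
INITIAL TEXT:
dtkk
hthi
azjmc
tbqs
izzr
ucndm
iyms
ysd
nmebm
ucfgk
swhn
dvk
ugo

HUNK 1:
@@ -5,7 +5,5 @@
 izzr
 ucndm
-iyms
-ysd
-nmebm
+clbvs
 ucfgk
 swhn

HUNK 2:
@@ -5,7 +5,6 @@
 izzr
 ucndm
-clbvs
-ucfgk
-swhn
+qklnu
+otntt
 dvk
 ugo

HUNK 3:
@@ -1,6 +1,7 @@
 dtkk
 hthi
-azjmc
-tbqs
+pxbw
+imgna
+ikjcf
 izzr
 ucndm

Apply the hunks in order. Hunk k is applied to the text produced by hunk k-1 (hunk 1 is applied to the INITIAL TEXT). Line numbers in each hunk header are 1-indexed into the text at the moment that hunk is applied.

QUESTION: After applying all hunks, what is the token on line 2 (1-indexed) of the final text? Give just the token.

Hunk 1: at line 5 remove [iyms,ysd,nmebm] add [clbvs] -> 11 lines: dtkk hthi azjmc tbqs izzr ucndm clbvs ucfgk swhn dvk ugo
Hunk 2: at line 5 remove [clbvs,ucfgk,swhn] add [qklnu,otntt] -> 10 lines: dtkk hthi azjmc tbqs izzr ucndm qklnu otntt dvk ugo
Hunk 3: at line 1 remove [azjmc,tbqs] add [pxbw,imgna,ikjcf] -> 11 lines: dtkk hthi pxbw imgna ikjcf izzr ucndm qklnu otntt dvk ugo
Final line 2: hthi

Answer: hthi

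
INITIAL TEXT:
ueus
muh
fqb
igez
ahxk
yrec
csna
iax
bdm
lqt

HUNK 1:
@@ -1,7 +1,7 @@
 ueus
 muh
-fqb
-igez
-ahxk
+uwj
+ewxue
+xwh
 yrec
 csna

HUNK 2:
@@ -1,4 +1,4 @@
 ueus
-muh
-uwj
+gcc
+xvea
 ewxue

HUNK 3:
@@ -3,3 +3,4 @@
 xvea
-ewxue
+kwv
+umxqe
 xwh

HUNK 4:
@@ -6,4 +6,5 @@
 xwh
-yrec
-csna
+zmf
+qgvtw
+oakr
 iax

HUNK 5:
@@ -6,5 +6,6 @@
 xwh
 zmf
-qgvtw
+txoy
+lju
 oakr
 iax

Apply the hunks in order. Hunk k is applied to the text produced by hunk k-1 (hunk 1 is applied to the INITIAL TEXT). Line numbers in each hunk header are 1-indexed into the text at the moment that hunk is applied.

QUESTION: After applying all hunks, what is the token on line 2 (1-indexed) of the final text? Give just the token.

Hunk 1: at line 1 remove [fqb,igez,ahxk] add [uwj,ewxue,xwh] -> 10 lines: ueus muh uwj ewxue xwh yrec csna iax bdm lqt
Hunk 2: at line 1 remove [muh,uwj] add [gcc,xvea] -> 10 lines: ueus gcc xvea ewxue xwh yrec csna iax bdm lqt
Hunk 3: at line 3 remove [ewxue] add [kwv,umxqe] -> 11 lines: ueus gcc xvea kwv umxqe xwh yrec csna iax bdm lqt
Hunk 4: at line 6 remove [yrec,csna] add [zmf,qgvtw,oakr] -> 12 lines: ueus gcc xvea kwv umxqe xwh zmf qgvtw oakr iax bdm lqt
Hunk 5: at line 6 remove [qgvtw] add [txoy,lju] -> 13 lines: ueus gcc xvea kwv umxqe xwh zmf txoy lju oakr iax bdm lqt
Final line 2: gcc

Answer: gcc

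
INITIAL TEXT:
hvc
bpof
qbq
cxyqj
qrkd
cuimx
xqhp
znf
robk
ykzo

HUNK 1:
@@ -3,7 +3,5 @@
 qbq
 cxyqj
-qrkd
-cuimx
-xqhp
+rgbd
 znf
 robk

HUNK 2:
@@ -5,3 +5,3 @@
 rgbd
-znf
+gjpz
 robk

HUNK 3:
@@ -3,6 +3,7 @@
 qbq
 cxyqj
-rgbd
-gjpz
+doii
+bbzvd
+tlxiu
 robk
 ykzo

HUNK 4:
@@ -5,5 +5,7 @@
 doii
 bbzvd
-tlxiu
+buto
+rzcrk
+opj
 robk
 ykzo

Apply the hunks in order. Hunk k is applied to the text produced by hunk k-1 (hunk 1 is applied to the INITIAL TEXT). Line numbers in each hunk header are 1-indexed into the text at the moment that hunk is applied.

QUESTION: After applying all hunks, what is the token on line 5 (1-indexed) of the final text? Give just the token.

Hunk 1: at line 3 remove [qrkd,cuimx,xqhp] add [rgbd] -> 8 lines: hvc bpof qbq cxyqj rgbd znf robk ykzo
Hunk 2: at line 5 remove [znf] add [gjpz] -> 8 lines: hvc bpof qbq cxyqj rgbd gjpz robk ykzo
Hunk 3: at line 3 remove [rgbd,gjpz] add [doii,bbzvd,tlxiu] -> 9 lines: hvc bpof qbq cxyqj doii bbzvd tlxiu robk ykzo
Hunk 4: at line 5 remove [tlxiu] add [buto,rzcrk,opj] -> 11 lines: hvc bpof qbq cxyqj doii bbzvd buto rzcrk opj robk ykzo
Final line 5: doii

Answer: doii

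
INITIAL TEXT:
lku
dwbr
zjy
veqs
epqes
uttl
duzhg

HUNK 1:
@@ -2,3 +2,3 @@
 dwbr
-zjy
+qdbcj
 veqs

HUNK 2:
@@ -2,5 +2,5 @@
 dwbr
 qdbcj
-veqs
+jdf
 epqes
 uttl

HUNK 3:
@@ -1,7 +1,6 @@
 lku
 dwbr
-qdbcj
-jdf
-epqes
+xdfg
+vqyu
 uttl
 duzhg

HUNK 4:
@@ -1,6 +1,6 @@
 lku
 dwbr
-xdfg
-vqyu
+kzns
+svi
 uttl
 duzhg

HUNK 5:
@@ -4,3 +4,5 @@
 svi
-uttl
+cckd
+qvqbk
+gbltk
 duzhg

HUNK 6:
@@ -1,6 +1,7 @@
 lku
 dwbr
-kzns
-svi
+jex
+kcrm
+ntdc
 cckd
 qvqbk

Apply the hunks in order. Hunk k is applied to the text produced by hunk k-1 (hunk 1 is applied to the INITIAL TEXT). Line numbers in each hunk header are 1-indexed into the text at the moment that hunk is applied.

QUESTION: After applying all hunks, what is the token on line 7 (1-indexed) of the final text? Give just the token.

Answer: qvqbk

Derivation:
Hunk 1: at line 2 remove [zjy] add [qdbcj] -> 7 lines: lku dwbr qdbcj veqs epqes uttl duzhg
Hunk 2: at line 2 remove [veqs] add [jdf] -> 7 lines: lku dwbr qdbcj jdf epqes uttl duzhg
Hunk 3: at line 1 remove [qdbcj,jdf,epqes] add [xdfg,vqyu] -> 6 lines: lku dwbr xdfg vqyu uttl duzhg
Hunk 4: at line 1 remove [xdfg,vqyu] add [kzns,svi] -> 6 lines: lku dwbr kzns svi uttl duzhg
Hunk 5: at line 4 remove [uttl] add [cckd,qvqbk,gbltk] -> 8 lines: lku dwbr kzns svi cckd qvqbk gbltk duzhg
Hunk 6: at line 1 remove [kzns,svi] add [jex,kcrm,ntdc] -> 9 lines: lku dwbr jex kcrm ntdc cckd qvqbk gbltk duzhg
Final line 7: qvqbk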